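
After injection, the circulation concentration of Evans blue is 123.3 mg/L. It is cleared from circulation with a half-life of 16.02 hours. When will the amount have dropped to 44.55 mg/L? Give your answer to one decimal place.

Fraction remaining = 44.55/123.3 ≈ 0.36131.
n = log₂(123.3/44.55) = ln(2.7677)/ln 2 ≈ 1.4687 half-lives.
t = n × t½ = 1.4687 × 16.02 ≈ 23.528 hours.

23.5 hours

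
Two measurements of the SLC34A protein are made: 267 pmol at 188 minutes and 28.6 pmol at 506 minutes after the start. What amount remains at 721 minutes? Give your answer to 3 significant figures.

6.32 pmol

Over Δt = 506 − 188 = 318 minutes, the level fell by a factor of 267/28.6 ≈ 9.3357.
n = log₂(9.3357) ≈ 3.2228 half-lives, so t½ = 318/3.2228 ≈ 98.673 minutes.
From t = 506 to t = 721: 28.6 × (1/2)^((721−506)/98.673) ≈ 6.3161 pmol.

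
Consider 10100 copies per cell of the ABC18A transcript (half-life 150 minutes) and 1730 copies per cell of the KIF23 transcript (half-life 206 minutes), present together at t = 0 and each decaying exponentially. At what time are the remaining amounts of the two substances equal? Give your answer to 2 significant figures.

1400 minutes

Set 10100·(1/2)^(t/150) = 1730·(1/2)^(t/206).
Taking log₂: log₂(10100/1730) = t·(1/150 − 1/206).
log₂(5.8382) = 2.5455; 1/150 − 1/206 = 0.0018123.
t = 2.5455 / 0.0018123 ≈ 1404.6 minutes.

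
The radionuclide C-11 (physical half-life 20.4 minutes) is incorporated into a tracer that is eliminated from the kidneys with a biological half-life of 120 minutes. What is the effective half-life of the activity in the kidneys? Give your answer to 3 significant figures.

17.4 minutes

1/t_eff = 1/t_phys + 1/t_biol = 1/20.4 + 1/120 = 0.057353 per minute.
t_eff = 20.4 × 120 / (20.4 + 120) ≈ 17.436 minutes.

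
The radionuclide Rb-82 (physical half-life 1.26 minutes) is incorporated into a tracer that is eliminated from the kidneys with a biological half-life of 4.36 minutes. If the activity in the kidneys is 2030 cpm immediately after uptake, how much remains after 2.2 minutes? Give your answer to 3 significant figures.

427 cpm

1/t_eff = 1/t_phys + 1/t_biol = 1/1.26 + 1/4.36 = 1.023 per minute.
t_eff = 1.26 × 4.36 / (1.26 + 4.36) ≈ 0.97751 minutes.
Remaining = 2030 × (1/2)^(2.2/0.97751) = 2030 × (1/2)^2.2506 ≈ 426.57 cpm.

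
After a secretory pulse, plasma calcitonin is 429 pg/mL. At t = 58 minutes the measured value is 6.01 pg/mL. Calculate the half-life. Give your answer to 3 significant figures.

9.42 minutes

A/A₀ = 6.01/429 ≈ 0.014009.
n = log₂(71.381) ≈ 6.1575 half-lives elapsed in 58 minutes.
t½ = 58/6.1575 ≈ 9.4195 minutes.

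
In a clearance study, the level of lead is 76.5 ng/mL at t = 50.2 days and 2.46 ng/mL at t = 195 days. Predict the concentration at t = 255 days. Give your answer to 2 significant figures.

Over Δt = 195 − 50.2 = 144.8 days, the level fell by a factor of 76.5/2.46 ≈ 31.098.
n = log₂(31.098) ≈ 4.9587 half-lives, so t½ = 144.8/4.9587 ≈ 29.201 days.
From t = 195 to t = 255: 2.46 × (1/2)^((255−195)/29.201) ≈ 0.59211 ng/mL.

0.59 ng/mL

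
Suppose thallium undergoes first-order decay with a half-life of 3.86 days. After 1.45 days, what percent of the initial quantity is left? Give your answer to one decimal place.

77.1%

n = 1.45/3.86 ≈ 0.37565 half-lives.
Fraction remaining = (1/2)^0.37565 ≈ 0.77076, i.e. 77.076%.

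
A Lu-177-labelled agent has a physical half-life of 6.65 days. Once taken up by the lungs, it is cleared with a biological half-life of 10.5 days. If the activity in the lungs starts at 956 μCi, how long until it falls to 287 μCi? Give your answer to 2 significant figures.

7.1 days

1/t_eff = 1/t_phys + 1/t_biol = 1/6.65 + 1/10.5 = 0.24561 per day.
t_eff = 6.65 × 10.5 / (6.65 + 10.5) ≈ 4.0714 days.
n = log₂(956/287) ≈ 1.736; t = 1.736 × 4.0714 ≈ 7.0678 days.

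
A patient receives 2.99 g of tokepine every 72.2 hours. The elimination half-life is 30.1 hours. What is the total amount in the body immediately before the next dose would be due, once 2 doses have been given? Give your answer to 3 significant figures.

The 2 doses were given 144.4, 72.2 hours ago.
Total = 2.99·(1/2)^(144.4/30.1) + 2.99·(1/2)^(72.2/30.1)
      = 0.10753 + 0.56702 ≈ 0.67455 g.

0.675 g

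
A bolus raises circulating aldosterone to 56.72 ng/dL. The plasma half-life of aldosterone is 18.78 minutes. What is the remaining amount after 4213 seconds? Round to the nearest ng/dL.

4 ng/dL

Convert the elapsed time: 4213 seconds = 70.2167 minutes.
Number of half-lives: n = 70.2167/18.78 ≈ 3.7389.
Remaining = 56.72 × (1/2)^3.7389 = 56.72 × 0.074899 ≈ 4.2483 ng/dL.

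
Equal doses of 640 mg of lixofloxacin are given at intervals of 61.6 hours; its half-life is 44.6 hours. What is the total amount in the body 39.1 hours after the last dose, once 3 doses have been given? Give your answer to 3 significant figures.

534 mg

The 3 doses were given 162.3, 100.7, 39.1 hours ago.
Total = 640·(1/2)^(162.3/44.6) + 640·(1/2)^(100.7/44.6) + 640·(1/2)^(39.1/44.6)
      = 51.372 + 133.81 + 348.56 ≈ 533.74 mg.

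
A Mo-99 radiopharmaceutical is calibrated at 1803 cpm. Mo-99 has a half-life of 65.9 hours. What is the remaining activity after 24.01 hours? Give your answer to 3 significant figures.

1400 cpm

Number of half-lives: n = 24.01/65.9 ≈ 0.36434.
Remaining = 1803 × (1/2)^0.36434 = 1803 × 0.77682 ≈ 1400.6 cpm.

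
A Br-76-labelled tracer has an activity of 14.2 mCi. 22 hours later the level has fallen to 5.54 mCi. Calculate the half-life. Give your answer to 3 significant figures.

A/A₀ = 5.54/14.2 ≈ 0.39014.
n = log₂(2.5632) ≈ 1.3579 half-lives elapsed in 22 hours.
t½ = 22/1.3579 ≈ 16.201 hours.

16.2 hours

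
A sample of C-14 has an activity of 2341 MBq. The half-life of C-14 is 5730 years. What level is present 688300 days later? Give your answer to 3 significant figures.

1860 MBq

Convert the elapsed time: 688300 days = 1885.75 years.
Number of half-lives: n = 1885.75/5730 ≈ 0.3291.
Remaining = 2341 × (1/2)^0.3291 = 2341 × 0.79603 ≈ 1863.5 MBq.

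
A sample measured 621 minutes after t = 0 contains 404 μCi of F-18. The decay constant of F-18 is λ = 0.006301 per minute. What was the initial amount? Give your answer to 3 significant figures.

20200 μCi

t½ = ln 2 / λ = 0.69315 / 0.006301 ≈ 110.01 minutes.
Number of half-lives elapsed: n = 621/110.01 ≈ 5.6452.
A₀ = A × 2^n = 404 × 2^5.6452 = 404 × 50.045 ≈ 20218 μCi.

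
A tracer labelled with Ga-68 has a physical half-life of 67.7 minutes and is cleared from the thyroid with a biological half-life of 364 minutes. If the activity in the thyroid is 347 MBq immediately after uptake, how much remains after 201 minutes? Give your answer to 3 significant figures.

1/t_eff = 1/t_phys + 1/t_biol = 1/67.7 + 1/364 = 0.017518 per minute.
t_eff = 67.7 × 364 / (67.7 + 364) ≈ 57.083 minutes.
Remaining = 347 × (1/2)^(201/57.083) = 347 × (1/2)^3.5212 ≈ 30.224 MBq.

30.2 MBq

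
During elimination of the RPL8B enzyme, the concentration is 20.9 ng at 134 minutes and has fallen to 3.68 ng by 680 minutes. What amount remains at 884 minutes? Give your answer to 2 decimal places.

1.92 ng

Over Δt = 680 − 134 = 546 minutes, the level fell by a factor of 20.9/3.68 ≈ 5.6793.
n = log₂(5.6793) ≈ 2.5057 half-lives, so t½ = 546/2.5057 ≈ 217.9 minutes.
From t = 680 to t = 884: 3.68 × (1/2)^((884−680)/217.9) ≈ 1.9232 ng.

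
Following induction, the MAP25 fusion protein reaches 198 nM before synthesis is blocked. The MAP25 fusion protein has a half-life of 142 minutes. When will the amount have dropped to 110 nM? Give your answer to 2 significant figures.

120 minutes

Fraction remaining = 110/198 ≈ 0.55556.
n = log₂(198/110) = ln(1.8)/ln 2 ≈ 0.848 half-lives.
t = n × t½ = 0.848 × 142 ≈ 120.42 minutes.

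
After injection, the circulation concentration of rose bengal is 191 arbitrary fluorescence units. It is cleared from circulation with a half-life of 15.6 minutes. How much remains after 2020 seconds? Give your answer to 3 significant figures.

42.8 arbitrary fluorescence units

Convert the elapsed time: 2020 seconds = 33.6667 minutes.
Number of half-lives: n = 33.6667/15.6 ≈ 2.1581.
Remaining = 191 × (1/2)^2.1581 = 191 × 0.22405 ≈ 42.793 arbitrary fluorescence units.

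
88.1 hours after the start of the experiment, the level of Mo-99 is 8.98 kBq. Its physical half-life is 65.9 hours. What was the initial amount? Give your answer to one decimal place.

22.7 kBq

Number of half-lives elapsed: n = 88.1/65.9 ≈ 1.3369.
A₀ = A × 2^n = 8.98 × 2^1.3369 = 8.98 × 2.526 ≈ 22.684 kBq.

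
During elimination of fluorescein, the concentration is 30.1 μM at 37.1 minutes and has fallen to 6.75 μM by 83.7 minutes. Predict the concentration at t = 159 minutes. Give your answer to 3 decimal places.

Over Δt = 83.7 − 37.1 = 46.6 minutes, the level fell by a factor of 30.1/6.75 ≈ 4.4593.
n = log₂(4.4593) ≈ 2.1568 half-lives, so t½ = 46.6/2.1568 ≈ 21.606 minutes.
From t = 83.7 to t = 159: 6.75 × (1/2)^((159−83.7)/21.606) ≈ 0.6028 μM.

0.603 μM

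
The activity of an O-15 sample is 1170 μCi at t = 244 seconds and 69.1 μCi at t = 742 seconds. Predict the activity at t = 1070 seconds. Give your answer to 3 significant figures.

10.7 μCi

Over Δt = 742 − 244 = 498 seconds, the level fell by a factor of 1170/69.1 ≈ 16.932.
n = log₂(16.932) ≈ 4.0817 half-lives, so t½ = 498/4.0817 ≈ 122.01 seconds.
From t = 742 to t = 1070: 69.1 × (1/2)^((1070−742)/122.01) ≈ 10.72 μCi.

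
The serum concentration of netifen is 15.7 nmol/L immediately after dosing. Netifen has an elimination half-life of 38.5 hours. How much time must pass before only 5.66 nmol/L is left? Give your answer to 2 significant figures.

Fraction remaining = 5.66/15.7 ≈ 0.36051.
n = log₂(15.7/5.66) = ln(2.7739)/ln 2 ≈ 1.4719 half-lives.
t = n × t½ = 1.4719 × 38.5 ≈ 56.668 hours.

57 hours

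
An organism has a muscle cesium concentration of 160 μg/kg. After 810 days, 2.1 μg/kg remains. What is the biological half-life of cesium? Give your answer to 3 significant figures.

130 days

A/A₀ = 2.1/160 ≈ 0.013125.
n = log₂(76.19) ≈ 6.2515 half-lives elapsed in 810 days.
t½ = 810/6.2515 ≈ 129.57 days.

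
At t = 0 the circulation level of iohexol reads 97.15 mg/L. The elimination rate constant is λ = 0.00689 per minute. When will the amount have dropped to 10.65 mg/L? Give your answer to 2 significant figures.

320 minutes

t½ = ln 2 / λ = 0.69315 / 0.00689 ≈ 100.6 minutes.
Fraction remaining = 10.65/97.15 ≈ 0.10962.
n = log₂(97.15/10.65) = ln(9.1221)/ln 2 ≈ 3.1894 half-lives.
t = n × t½ = 3.1894 × 100.6 ≈ 320.86 minutes.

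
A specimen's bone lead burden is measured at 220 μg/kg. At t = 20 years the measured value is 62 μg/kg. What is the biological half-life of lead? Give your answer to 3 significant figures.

A/A₀ = 62/220 ≈ 0.28182.
n = log₂(3.5484) ≈ 1.8272 half-lives elapsed in 20 years.
t½ = 20/1.8272 ≈ 10.946 years.

10.9 years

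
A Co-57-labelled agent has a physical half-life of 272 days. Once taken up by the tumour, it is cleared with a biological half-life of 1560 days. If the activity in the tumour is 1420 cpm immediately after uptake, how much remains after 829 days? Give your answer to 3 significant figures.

1/t_eff = 1/t_phys + 1/t_biol = 1/272 + 1/1560 = 0.0043175 per day.
t_eff = 272 × 1560 / (272 + 1560) ≈ 231.62 days.
Remaining = 1420 × (1/2)^(829/231.62) = 1420 × (1/2)^3.5792 ≈ 118.81 cpm.

119 cpm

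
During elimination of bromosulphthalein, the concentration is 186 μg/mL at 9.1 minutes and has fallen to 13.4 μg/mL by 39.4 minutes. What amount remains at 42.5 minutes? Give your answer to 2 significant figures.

Over Δt = 39.4 − 9.1 = 30.3 minutes, the level fell by a factor of 186/13.4 ≈ 13.881.
n = log₂(13.881) ≈ 3.795 half-lives, so t½ = 30.3/3.795 ≈ 7.9842 minutes.
From t = 39.4 to t = 42.5: 13.4 × (1/2)^((42.5−39.4)/7.9842) ≈ 10.238 μg/mL.

10 μg/mL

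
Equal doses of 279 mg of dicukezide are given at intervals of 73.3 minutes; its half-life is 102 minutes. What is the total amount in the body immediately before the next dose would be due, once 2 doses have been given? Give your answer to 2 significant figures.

The 2 doses were given 146.6, 73.3 minutes ago.
Total = 279·(1/2)^(146.6/102) + 279·(1/2)^(73.3/102)
      = 103.03 + 169.54 ≈ 272.57 mg.

270 mg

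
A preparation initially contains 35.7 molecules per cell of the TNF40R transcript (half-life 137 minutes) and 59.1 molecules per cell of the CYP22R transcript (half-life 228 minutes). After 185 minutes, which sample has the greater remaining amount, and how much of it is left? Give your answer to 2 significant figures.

TNF40R transcript: 35.7 × (1/2)^1.3504 ≈ 14.001 molecules per cell.
CYP22R transcript: 59.1 × (1/2)^0.8114 ≈ 33.677 molecules per cell.
CYP22R transcript has more remaining, at ≈ 33.677 molecules per cell.

CYP22R transcript, 34 molecules per cell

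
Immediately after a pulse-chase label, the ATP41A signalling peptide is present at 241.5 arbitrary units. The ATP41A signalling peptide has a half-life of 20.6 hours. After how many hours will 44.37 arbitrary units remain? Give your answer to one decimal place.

50.4 hours

Fraction remaining = 44.37/241.5 ≈ 0.18373.
n = log₂(241.5/44.37) = ln(5.4429)/ln 2 ≈ 2.4444 half-lives.
t = n × t½ = 2.4444 × 20.6 ≈ 50.354 hours.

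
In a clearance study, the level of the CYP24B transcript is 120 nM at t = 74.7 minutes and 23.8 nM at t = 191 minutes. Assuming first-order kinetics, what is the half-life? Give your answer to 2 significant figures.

Over Δt = 191 − 74.7 = 116.3 minutes, the level fell by a factor of 120/23.8 ≈ 5.042.
n = log₂(5.042) ≈ 2.334 half-lives, so t½ = 116.3/2.334 ≈ 49.829 minutes.

50 minutes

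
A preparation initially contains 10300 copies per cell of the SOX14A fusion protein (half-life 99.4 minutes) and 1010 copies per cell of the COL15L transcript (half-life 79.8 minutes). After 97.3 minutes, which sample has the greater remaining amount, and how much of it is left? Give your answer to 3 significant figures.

SOX14A fusion protein, 5230 copies per cell

SOX14A fusion protein: 10300 × (1/2)^0.97887 ≈ 5226 copies per cell.
COL15L transcript: 1010 × (1/2)^1.2193 ≈ 433.79 copies per cell.
SOX14A fusion protein has more remaining, at ≈ 5226 copies per cell.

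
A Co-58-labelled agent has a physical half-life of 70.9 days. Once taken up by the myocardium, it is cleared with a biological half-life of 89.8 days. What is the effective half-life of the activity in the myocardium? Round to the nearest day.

1/t_eff = 1/t_phys + 1/t_biol = 1/70.9 + 1/89.8 = 0.02524 per day.
t_eff = 70.9 × 89.8 / (70.9 + 89.8) ≈ 39.619 days.

40 days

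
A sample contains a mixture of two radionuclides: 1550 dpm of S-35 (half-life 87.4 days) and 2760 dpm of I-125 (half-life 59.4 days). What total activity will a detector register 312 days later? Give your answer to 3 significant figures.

203 dpm

S-35: 1550 × (1/2)^(312/87.4) = 1550 × (1/2)^3.5698 ≈ 130.53 dpm.
I-125: 2760 × (1/2)^(312/59.4) = 2760 × (1/2)^5.2525 ≈ 72.4 dpm.
Total = 130.53 + 72.4 ≈ 202.93 dpm.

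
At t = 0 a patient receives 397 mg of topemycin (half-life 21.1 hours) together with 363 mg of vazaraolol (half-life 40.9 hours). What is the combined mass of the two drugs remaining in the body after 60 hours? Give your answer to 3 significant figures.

187 mg

topemycin: 397 × (1/2)^(60/21.1) = 397 × (1/2)^2.8436 ≈ 55.307 mg.
vazaraolol: 363 × (1/2)^(60/40.9) = 363 × (1/2)^1.467 ≈ 131.31 mg.
Total = 55.307 + 131.31 ≈ 186.62 mg.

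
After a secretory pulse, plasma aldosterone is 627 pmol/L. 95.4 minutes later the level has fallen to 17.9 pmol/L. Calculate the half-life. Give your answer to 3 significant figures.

18.6 minutes

A/A₀ = 17.9/627 ≈ 0.028549.
n = log₂(35.028) ≈ 5.1304 half-lives elapsed in 95.4 minutes.
t½ = 95.4/5.1304 ≈ 18.595 minutes.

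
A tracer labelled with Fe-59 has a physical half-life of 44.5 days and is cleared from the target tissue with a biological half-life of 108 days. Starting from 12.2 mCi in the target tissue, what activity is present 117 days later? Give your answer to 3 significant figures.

0.931 mCi

1/t_eff = 1/t_phys + 1/t_biol = 1/44.5 + 1/108 = 0.031731 per day.
t_eff = 44.5 × 108 / (44.5 + 108) ≈ 31.515 days.
Remaining = 12.2 × (1/2)^(117/31.515) = 12.2 × (1/2)^3.7125 ≈ 0.93062 mCi.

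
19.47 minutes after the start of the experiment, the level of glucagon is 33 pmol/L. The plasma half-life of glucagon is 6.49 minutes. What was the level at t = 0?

264 pmol/L

Number of half-lives elapsed: n = 19.47/6.49 ≈ 3.
A₀ = A × 2^n = 33 × 2^3 = 33 × 8 ≈ 264 pmol/L.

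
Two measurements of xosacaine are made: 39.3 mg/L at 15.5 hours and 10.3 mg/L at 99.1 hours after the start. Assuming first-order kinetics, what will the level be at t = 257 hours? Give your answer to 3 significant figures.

Over Δt = 99.1 − 15.5 = 83.6 hours, the level fell by a factor of 39.3/10.3 ≈ 3.8155.
n = log₂(3.8155) ≈ 1.9319 half-lives, so t½ = 83.6/1.9319 ≈ 43.274 hours.
From t = 99.1 to t = 257: 10.3 × (1/2)^((257−99.1)/43.274) ≈ 0.82115 mg/L.

0.821 mg/L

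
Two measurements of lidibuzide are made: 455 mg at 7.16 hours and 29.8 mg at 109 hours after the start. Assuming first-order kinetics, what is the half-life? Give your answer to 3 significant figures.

25.9 hours

Over Δt = 109 − 7.16 = 101.84 hours, the level fell by a factor of 455/29.8 ≈ 15.268.
n = log₂(15.268) ≈ 3.9325 half-lives, so t½ = 101.84/3.9325 ≈ 25.897 hours.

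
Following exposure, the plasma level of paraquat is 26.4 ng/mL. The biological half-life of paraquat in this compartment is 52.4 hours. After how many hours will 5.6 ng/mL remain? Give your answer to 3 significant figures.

Fraction remaining = 5.6/26.4 ≈ 0.21212.
n = log₂(26.4/5.6) = ln(4.7143)/ln 2 ≈ 2.237 half-lives.
t = n × t½ = 2.237 × 52.4 ≈ 117.22 hours.

117 hours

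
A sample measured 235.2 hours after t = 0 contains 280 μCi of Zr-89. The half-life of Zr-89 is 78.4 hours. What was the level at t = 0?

2240 μCi

Number of half-lives elapsed: n = 235.2/78.4 ≈ 3.
A₀ = A × 2^n = 280 × 2^3 = 280 × 8 ≈ 2240 μCi.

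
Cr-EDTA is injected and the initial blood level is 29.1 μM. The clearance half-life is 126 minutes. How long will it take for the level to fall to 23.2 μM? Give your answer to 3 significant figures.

41.2 minutes

Fraction remaining = 23.2/29.1 ≈ 0.79725.
n = log₂(29.1/23.2) = ln(1.2543)/ln 2 ≈ 0.32689 half-lives.
t = n × t½ = 0.32689 × 126 ≈ 41.189 minutes.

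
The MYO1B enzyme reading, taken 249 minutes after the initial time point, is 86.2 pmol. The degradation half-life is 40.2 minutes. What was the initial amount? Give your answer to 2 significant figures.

Number of half-lives elapsed: n = 249/40.2 ≈ 6.194.
A₀ = A × 2^n = 86.2 × 2^6.194 = 86.2 × 73.213 ≈ 6311 pmol.

6300 pmol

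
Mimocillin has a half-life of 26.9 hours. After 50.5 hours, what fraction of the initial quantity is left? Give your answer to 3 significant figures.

0.272

n = 50.5/26.9 ≈ 1.8773 half-lives.
Fraction remaining = (1/2)^1.8773 ≈ 0.27219.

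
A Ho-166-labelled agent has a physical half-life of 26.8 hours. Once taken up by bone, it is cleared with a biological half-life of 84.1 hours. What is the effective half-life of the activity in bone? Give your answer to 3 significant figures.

1/t_eff = 1/t_phys + 1/t_biol = 1/26.8 + 1/84.1 = 0.049204 per hour.
t_eff = 26.8 × 84.1 / (26.8 + 84.1) ≈ 20.324 hours.

20.3 hours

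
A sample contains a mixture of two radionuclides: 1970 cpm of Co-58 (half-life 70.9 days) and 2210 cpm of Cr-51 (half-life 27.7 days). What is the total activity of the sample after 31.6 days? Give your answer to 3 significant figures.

Co-58: 1970 × (1/2)^(31.6/70.9) = 1970 × (1/2)^0.4457 ≈ 1446.4 cpm.
Cr-51: 2210 × (1/2)^(31.6/27.7) = 2210 × (1/2)^1.1408 ≈ 1002.3 cpm.
Total = 1446.4 + 1002.3 ≈ 2448.7 cpm.

2450 cpm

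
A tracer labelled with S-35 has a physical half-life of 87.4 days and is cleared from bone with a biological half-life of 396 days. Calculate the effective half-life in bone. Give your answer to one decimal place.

71.6 days

1/t_eff = 1/t_phys + 1/t_biol = 1/87.4 + 1/396 = 0.013967 per day.
t_eff = 87.4 × 396 / (87.4 + 396) ≈ 71.598 days.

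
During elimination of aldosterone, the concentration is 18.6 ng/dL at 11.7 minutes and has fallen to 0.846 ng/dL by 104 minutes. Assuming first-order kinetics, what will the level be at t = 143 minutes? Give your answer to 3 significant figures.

0.229 ng/dL

Over Δt = 104 − 11.7 = 92.3 minutes, the level fell by a factor of 18.6/0.846 ≈ 21.986.
n = log₂(21.986) ≈ 4.4585 half-lives, so t½ = 92.3/4.4585 ≈ 20.702 minutes.
From t = 104 to t = 143: 0.846 × (1/2)^((143−104)/20.702) ≈ 0.22923 ng/dL.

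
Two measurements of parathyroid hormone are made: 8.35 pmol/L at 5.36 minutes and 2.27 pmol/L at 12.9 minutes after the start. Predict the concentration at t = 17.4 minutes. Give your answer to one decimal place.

1.0 pmol/L

Over Δt = 12.9 − 5.36 = 7.54 minutes, the level fell by a factor of 8.35/2.27 ≈ 3.6784.
n = log₂(3.6784) ≈ 1.8791 half-lives, so t½ = 7.54/1.8791 ≈ 4.0126 minutes.
From t = 12.9 to t = 17.4: 2.27 × (1/2)^((17.4−12.9)/4.0126) ≈ 1.0433 pmol/L.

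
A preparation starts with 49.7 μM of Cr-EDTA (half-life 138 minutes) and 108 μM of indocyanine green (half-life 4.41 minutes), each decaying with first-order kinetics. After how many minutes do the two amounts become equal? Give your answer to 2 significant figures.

5.1 minutes

Set 49.7·(1/2)^(t/138) = 108·(1/2)^(t/4.41).
Taking log₂: log₂(49.7/108) = t·(1/138 − 1/4.41).
log₂(0.46019) = -1.1197; 1/138 − 1/4.41 = -0.21951.
t = -1.1197 / -0.21951 ≈ 5.1009 minutes.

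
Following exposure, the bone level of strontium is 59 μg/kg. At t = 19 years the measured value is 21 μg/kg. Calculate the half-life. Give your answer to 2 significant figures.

A/A₀ = 21/59 ≈ 0.35593.
n = log₂(2.8095) ≈ 1.4903 half-lives elapsed in 19 years.
t½ = 19/1.4903 ≈ 12.749 years.

13 years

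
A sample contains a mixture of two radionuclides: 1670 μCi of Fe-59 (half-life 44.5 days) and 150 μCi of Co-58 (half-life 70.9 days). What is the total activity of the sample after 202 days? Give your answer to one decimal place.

92.6 μCi

Fe-59: 1670 × (1/2)^(202/44.5) = 1670 × (1/2)^4.5393 ≈ 71.82 μCi.
Co-58: 150 × (1/2)^(202/70.9) = 150 × (1/2)^2.8491 ≈ 20.818 μCi.
Total = 71.82 + 20.818 ≈ 92.637 μCi.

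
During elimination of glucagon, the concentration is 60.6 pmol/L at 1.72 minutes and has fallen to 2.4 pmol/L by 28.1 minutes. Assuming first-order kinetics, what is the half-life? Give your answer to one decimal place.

5.7 minutes

Over Δt = 28.1 − 1.72 = 26.38 minutes, the level fell by a factor of 60.6/2.4 ≈ 25.25.
n = log₂(25.25) ≈ 4.6582 half-lives, so t½ = 26.38/4.6582 ≈ 5.6631 minutes.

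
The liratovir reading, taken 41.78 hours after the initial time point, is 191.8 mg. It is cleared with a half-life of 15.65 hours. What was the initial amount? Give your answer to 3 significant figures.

Number of half-lives elapsed: n = 41.78/15.65 ≈ 2.6696.
A₀ = A × 2^n = 191.8 × 2^2.6696 = 191.8 × 6.3627 ≈ 1220.4 mg.

1220 mg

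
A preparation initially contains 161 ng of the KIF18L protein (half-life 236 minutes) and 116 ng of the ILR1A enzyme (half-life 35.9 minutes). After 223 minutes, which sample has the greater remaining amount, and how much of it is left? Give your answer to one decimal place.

KIF18L protein: 161 × (1/2)^0.94492 ≈ 83.633 ng.
ILR1A enzyme: 116 × (1/2)^6.2117 ≈ 1.5651 ng.
KIF18L protein has more remaining, at ≈ 83.633 ng.

KIF18L protein, 83.6 ng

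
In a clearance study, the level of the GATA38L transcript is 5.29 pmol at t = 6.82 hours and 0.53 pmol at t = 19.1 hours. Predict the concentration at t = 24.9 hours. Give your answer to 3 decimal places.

0.179 pmol

Over Δt = 19.1 − 6.82 = 12.28 hours, the level fell by a factor of 5.29/0.53 ≈ 9.9811.
n = log₂(9.9811) ≈ 3.3192 half-lives, so t½ = 12.28/3.3192 ≈ 3.6997 hours.
From t = 19.1 to t = 24.9: 0.53 × (1/2)^((24.9−19.1)/3.6997) ≈ 0.17879 pmol.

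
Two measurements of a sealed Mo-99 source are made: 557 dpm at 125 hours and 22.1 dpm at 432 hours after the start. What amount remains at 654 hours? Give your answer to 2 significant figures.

Over Δt = 432 − 125 = 307 hours, the level fell by a factor of 557/22.1 ≈ 25.204.
n = log₂(25.204) ≈ 4.6556 half-lives, so t½ = 307/4.6556 ≈ 65.943 hours.
From t = 432 to t = 654: 22.1 × (1/2)^((654−432)/65.943) ≈ 2.1427 dpm.

2.1 dpm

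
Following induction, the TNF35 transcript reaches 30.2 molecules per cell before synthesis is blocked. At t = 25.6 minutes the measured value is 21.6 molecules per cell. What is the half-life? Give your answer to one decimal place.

A/A₀ = 21.6/30.2 ≈ 0.71523.
n = log₂(1.3981) ≈ 0.48352 half-lives elapsed in 25.6 minutes.
t½ = 25.6/0.48352 ≈ 52.945 minutes.

52.9 minutes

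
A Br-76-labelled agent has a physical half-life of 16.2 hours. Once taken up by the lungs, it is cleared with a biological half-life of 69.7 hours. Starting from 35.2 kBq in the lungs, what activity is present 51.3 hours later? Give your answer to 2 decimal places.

2.35 kBq

1/t_eff = 1/t_phys + 1/t_biol = 1/16.2 + 1/69.7 = 0.076076 per hour.
t_eff = 16.2 × 69.7 / (16.2 + 69.7) ≈ 13.145 hours.
Remaining = 35.2 × (1/2)^(51.3/13.145) = 35.2 × (1/2)^3.9027 ≈ 2.3535 kBq.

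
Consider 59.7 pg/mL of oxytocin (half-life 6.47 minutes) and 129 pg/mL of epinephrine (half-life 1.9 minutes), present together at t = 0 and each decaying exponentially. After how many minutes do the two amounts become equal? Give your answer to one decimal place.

3.0 minutes

Set 59.7·(1/2)^(t/6.47) = 129·(1/2)^(t/1.9).
Taking log₂: log₂(59.7/129) = t·(1/6.47 − 1/1.9).
log₂(0.46279) = -1.1116; 1/6.47 − 1/1.9 = -0.37176.
t = -1.1116 / -0.37176 ≈ 2.99 minutes.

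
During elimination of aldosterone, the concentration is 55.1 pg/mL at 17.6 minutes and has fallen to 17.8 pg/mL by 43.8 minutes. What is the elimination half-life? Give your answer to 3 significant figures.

16.1 minutes

Over Δt = 43.8 − 17.6 = 26.2 minutes, the level fell by a factor of 55.1/17.8 ≈ 3.0955.
n = log₂(3.0955) ≈ 1.6302 half-lives, so t½ = 26.2/1.6302 ≈ 16.072 minutes.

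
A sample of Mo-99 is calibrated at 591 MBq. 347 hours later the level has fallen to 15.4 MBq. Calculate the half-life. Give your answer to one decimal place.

A/A₀ = 15.4/591 ≈ 0.026058.
n = log₂(38.377) ≈ 5.2622 half-lives elapsed in 347 hours.
t½ = 347/5.2622 ≈ 65.943 hours.

65.9 hours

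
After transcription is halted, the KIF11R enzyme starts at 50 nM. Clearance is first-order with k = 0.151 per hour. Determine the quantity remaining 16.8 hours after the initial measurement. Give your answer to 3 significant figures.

3.96 nM

t½ = ln 2 / k = 0.69315 / 0.151 ≈ 4.5904 hours.
Number of half-lives: n = 16.8/4.5904 ≈ 3.6598.
Remaining = 50 × (1/2)^3.6598 = 50 × 0.079119 ≈ 3.956 nM.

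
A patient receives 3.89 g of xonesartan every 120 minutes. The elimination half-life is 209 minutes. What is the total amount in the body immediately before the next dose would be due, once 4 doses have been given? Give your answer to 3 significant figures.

The 4 doses were given 480, 360, 240, 120 minutes ago.
Total = 3.89·(1/2)^(480/209) + 3.89·(1/2)^(360/209) + 3.89·(1/2)^(240/209) + 3.89·(1/2)^(120/209)
      = 0.79175 + 1.1788 + 1.755 + 2.6128 ≈ 6.3383 g.

6.34 g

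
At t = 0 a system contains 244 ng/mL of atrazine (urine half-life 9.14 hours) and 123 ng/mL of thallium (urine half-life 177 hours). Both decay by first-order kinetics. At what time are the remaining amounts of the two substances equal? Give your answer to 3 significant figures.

Set 244·(1/2)^(t/9.14) = 123·(1/2)^(t/177).
Taking log₂: log₂(244/123) = t·(1/9.14 − 1/177).
log₂(1.9837) = 0.98822; 1/9.14 − 1/177 = 0.10376.
t = 0.98822 / 0.10376 ≈ 9.5242 hours.

9.52 hours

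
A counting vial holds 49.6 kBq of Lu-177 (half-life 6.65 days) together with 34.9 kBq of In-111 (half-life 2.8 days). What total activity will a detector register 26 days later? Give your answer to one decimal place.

3.4 kBq

Lu-177: 49.6 × (1/2)^(26/6.65) = 49.6 × (1/2)^3.9098 ≈ 3.3001 kBq.
In-111: 34.9 × (1/2)^(26/2.8) = 34.9 × (1/2)^9.2857 ≈ 0.055917 kBq.
Total = 3.3001 + 0.055917 ≈ 3.356 kBq.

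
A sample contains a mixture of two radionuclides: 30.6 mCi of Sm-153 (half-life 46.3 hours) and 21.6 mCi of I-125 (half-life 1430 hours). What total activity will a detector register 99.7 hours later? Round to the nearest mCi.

Sm-153: 30.6 × (1/2)^(99.7/46.3) = 30.6 × (1/2)^2.1533 ≈ 6.8786 mCi.
I-125: 21.6 × (1/2)^(99.7/1430) = 21.6 × (1/2)^0.06972 ≈ 20.581 mCi.
Total = 6.8786 + 20.581 ≈ 27.46 mCi.

27 mCi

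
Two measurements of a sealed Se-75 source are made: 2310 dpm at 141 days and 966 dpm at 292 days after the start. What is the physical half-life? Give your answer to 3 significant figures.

120 days

Over Δt = 292 − 141 = 151 days, the level fell by a factor of 2310/966 ≈ 2.3913.
n = log₂(2.3913) ≈ 1.2578 half-lives, so t½ = 151/1.2578 ≈ 120.05 days.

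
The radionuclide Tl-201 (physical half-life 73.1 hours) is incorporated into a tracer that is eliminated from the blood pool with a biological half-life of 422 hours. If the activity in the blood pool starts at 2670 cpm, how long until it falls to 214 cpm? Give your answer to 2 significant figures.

1/t_eff = 1/t_phys + 1/t_biol = 1/73.1 + 1/422 = 0.01605 per hour.
t_eff = 73.1 × 422 / (73.1 + 422) ≈ 62.307 hours.
n = log₂(2670/214) ≈ 3.6412; t = 3.6412 × 62.307 ≈ 226.87 hours.

230 hours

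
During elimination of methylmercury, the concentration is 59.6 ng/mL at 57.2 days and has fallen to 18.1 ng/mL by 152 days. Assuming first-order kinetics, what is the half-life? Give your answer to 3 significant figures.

55.1 days

Over Δt = 152 − 57.2 = 94.8 days, the level fell by a factor of 59.6/18.1 ≈ 3.2928.
n = log₂(3.2928) ≈ 1.7193 half-lives, so t½ = 94.8/1.7193 ≈ 55.138 days.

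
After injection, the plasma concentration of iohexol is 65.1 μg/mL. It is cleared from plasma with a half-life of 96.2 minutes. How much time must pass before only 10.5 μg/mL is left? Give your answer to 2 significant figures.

250 minutes

Fraction remaining = 10.5/65.1 ≈ 0.16129.
n = log₂(65.1/10.5) = ln(6.2)/ln 2 ≈ 2.6323 half-lives.
t = n × t½ = 2.6323 × 96.2 ≈ 253.22 minutes.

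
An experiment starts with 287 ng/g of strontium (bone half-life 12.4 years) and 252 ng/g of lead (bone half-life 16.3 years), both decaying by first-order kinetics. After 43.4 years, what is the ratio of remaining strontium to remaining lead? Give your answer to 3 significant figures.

0.637

strontium: 287 × (1/2)^(43.4/12.4) = 287 × (1/2)^3.5 ≈ 25.367 ng/g.
lead: 252 × (1/2)^(43.4/16.3) = 252 × (1/2)^2.6626 ≈ 39.8 ng/g.
Ratio ≈ 25.367 / 39.8 ≈ 0.63737.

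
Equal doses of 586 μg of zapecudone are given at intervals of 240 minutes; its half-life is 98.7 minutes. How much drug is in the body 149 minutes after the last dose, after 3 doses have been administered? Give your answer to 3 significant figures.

The 3 doses were given 629, 389, 149 minutes ago.
Total = 586·(1/2)^(629/98.7) + 586·(1/2)^(389/98.7) + 586·(1/2)^(149/98.7)
      = 7.071 + 38.148 + 205.8 ≈ 251.02 μg.

251 μg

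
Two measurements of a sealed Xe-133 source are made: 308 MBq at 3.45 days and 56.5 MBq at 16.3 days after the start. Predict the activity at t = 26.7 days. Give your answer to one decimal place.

Over Δt = 16.3 − 3.45 = 12.85 days, the level fell by a factor of 308/56.5 ≈ 5.4513.
n = log₂(5.4513) ≈ 2.4466 half-lives, so t½ = 12.85/2.4466 ≈ 5.2522 days.
From t = 16.3 to t = 26.7: 56.5 × (1/2)^((26.7−16.3)/5.2522) ≈ 14.321 MBq.

14.3 MBq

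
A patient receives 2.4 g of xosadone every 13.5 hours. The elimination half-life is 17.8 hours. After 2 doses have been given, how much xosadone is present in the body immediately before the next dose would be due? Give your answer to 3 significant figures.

2.26 g

The 2 doses were given 27, 13.5 hours ago.
Total = 2.4·(1/2)^(27/17.8) + 2.4·(1/2)^(13.5/17.8)
      = 0.83867 + 1.4187 ≈ 2.2574 g.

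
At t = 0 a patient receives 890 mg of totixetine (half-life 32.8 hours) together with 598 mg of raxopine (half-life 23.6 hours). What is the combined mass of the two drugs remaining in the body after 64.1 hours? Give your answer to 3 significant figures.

totixetine: 890 × (1/2)^(64.1/32.8) = 890 × (1/2)^1.9543 ≈ 229.67 mg.
raxopine: 598 × (1/2)^(64.1/23.6) = 598 × (1/2)^2.7161 ≈ 91.007 mg.
Total = 229.67 + 91.007 ≈ 320.67 mg.

321 mg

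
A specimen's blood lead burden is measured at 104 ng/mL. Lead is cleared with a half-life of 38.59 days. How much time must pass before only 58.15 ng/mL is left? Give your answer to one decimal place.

32.4 days

Fraction remaining = 58.15/104 ≈ 0.55913.
n = log₂(104/58.15) = ln(1.7885)/ln 2 ≈ 0.83873 half-lives.
t = n × t½ = 0.83873 × 38.59 ≈ 32.367 days.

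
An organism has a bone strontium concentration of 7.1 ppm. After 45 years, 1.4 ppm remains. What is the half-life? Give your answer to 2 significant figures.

19 years

A/A₀ = 1.4/7.1 ≈ 0.19718.
n = log₂(5.0714) ≈ 2.3424 half-lives elapsed in 45 years.
t½ = 45/2.3424 ≈ 19.211 years.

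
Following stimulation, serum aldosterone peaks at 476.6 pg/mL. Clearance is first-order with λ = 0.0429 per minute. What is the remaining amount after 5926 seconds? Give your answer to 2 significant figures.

t½ = ln 2 / λ = 0.69315 / 0.0429 ≈ 16.157 minutes.
Convert the elapsed time: 5926 seconds = 98.7667 minutes.
Number of half-lives: n = 98.7667/16.157 ≈ 6.1128.
Remaining = 476.6 × (1/2)^6.1128 = 476.6 × 0.01445 ≈ 6.8867 pg/mL.

6.9 pg/mL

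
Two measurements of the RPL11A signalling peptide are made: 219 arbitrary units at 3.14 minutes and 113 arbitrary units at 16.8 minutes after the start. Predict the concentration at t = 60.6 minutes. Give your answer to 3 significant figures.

13.5 arbitrary units

Over Δt = 16.8 − 3.14 = 13.66 minutes, the level fell by a factor of 219/113 ≈ 1.9381.
n = log₂(1.9381) ≈ 0.95461 half-lives, so t½ = 13.66/0.95461 ≈ 14.31 minutes.
From t = 16.8 to t = 60.6: 113 × (1/2)^((60.6−16.8)/14.31) ≈ 13.541 arbitrary units.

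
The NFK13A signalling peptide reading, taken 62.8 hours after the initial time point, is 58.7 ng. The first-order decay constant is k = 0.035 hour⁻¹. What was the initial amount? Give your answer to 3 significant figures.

t½ = ln 2 / k = 0.69315 / 0.035 ≈ 19.804 hours.
Number of half-lives elapsed: n = 62.8/19.804 ≈ 3.171.
A₀ = A × 2^n = 58.7 × 2^3.171 = 58.7 × 9.007 ≈ 528.71 ng.

529 ng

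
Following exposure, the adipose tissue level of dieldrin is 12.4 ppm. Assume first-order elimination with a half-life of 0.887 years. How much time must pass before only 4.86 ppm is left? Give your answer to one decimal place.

1.2 years

Fraction remaining = 4.86/12.4 ≈ 0.39194.
n = log₂(12.4/4.86) = ln(2.5514)/ln 2 ≈ 1.3513 half-lives.
t = n × t½ = 1.3513 × 0.887 ≈ 1.1986 years.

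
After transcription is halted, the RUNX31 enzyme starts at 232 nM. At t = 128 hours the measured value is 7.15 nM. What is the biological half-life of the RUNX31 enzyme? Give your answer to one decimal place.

A/A₀ = 7.15/232 ≈ 0.030819.
n = log₂(32.448) ≈ 5.02 half-lives elapsed in 128 hours.
t½ = 128/5.02 ≈ 25.498 hours.

25.5 hours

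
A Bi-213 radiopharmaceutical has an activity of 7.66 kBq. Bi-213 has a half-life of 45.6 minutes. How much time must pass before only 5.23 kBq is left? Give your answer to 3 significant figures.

Fraction remaining = 5.23/7.66 ≈ 0.68277.
n = log₂(7.66/5.23) = ln(1.4646)/ln 2 ≈ 0.55053 half-lives.
t = n × t½ = 0.55053 × 45.6 ≈ 25.104 minutes.

25.1 minutes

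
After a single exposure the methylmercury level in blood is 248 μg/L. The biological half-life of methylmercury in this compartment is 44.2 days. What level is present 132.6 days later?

31 μg/L

Elapsed time is 3 half-lives (132.6/44.2).
Each half-life halves the amount: 248 × (1/2)^3 = 248/8 = 31 μg/L.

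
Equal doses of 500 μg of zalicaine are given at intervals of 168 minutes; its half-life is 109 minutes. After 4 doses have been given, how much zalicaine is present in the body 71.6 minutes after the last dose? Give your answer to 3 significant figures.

476 μg

The 4 doses were given 575.6, 407.6, 239.6, 71.6 minutes ago.
Total = 500·(1/2)^(575.6/109) + 500·(1/2)^(407.6/109) + 500·(1/2)^(239.6/109) + 500·(1/2)^(71.6/109)
      = 12.862 + 37.435 + 108.96 + 317.12 ≈ 476.38 μg.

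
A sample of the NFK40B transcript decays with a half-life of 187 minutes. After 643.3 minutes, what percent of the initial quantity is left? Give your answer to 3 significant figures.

9.21%

n = 643.3/187 ≈ 3.4401 half-lives.
Fraction remaining = (1/2)^3.4401 ≈ 0.092135, i.e. 9.2135%.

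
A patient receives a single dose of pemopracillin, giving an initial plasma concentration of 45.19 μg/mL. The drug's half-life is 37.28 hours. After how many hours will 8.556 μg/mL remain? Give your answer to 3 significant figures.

Fraction remaining = 8.556/45.19 ≈ 0.18933.
n = log₂(45.19/8.556) = ln(5.2817)/ln 2 ≈ 2.401 half-lives.
t = n × t½ = 2.401 × 37.28 ≈ 89.509 hours.

89.5 hours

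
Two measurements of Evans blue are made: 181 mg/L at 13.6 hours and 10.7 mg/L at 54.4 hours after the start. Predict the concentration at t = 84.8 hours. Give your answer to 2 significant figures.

1.3 mg/L

Over Δt = 54.4 − 13.6 = 40.8 hours, the level fell by a factor of 181/10.7 ≈ 16.916.
n = log₂(16.916) ≈ 4.0803 half-lives, so t½ = 40.8/4.0803 ≈ 9.9992 hours.
From t = 54.4 to t = 84.8: 10.7 × (1/2)^((84.8−54.4)/9.9992) ≈ 1.3007 mg/L.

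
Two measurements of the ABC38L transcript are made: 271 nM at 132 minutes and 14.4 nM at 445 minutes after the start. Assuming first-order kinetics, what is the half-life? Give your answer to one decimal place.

73.9 minutes

Over Δt = 445 − 132 = 313 minutes, the level fell by a factor of 271/14.4 ≈ 18.819.
n = log₂(18.819) ≈ 4.2342 half-lives, so t½ = 313/4.2342 ≈ 73.923 minutes.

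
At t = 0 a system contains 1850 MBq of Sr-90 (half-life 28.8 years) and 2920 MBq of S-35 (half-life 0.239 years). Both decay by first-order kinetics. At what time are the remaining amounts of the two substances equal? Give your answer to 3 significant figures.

0.159 years

Set 1850·(1/2)^(t/28.8) = 2920·(1/2)^(t/0.239).
Taking log₂: log₂(1850/2920) = t·(1/28.8 − 1/0.239).
log₂(0.63356) = -0.65844; 1/28.8 − 1/0.239 = -4.1494.
t = -0.65844 / -4.1494 ≈ 0.15868 years.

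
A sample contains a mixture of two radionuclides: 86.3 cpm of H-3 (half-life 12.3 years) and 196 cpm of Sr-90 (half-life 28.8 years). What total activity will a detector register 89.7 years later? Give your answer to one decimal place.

H-3: 86.3 × (1/2)^(89.7/12.3) = 86.3 × (1/2)^7.2927 ≈ 0.55042 cpm.
Sr-90: 196 × (1/2)^(89.7/28.8) = 196 × (1/2)^3.1146 ≈ 22.629 cpm.
Total = 0.55042 + 22.629 ≈ 23.18 cpm.

23.2 cpm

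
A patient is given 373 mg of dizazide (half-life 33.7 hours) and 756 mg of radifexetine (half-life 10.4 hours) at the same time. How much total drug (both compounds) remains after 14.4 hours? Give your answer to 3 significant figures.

567 mg

dizazide: 373 × (1/2)^(14.4/33.7) = 373 × (1/2)^0.4273 ≈ 277.38 mg.
radifexetine: 756 × (1/2)^(14.4/10.4) = 756 × (1/2)^1.3846 ≈ 289.54 mg.
Total = 277.38 + 289.54 ≈ 566.92 mg.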